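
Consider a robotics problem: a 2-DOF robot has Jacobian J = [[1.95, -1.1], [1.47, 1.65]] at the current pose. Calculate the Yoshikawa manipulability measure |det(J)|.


det(J) = 1.95*1.65 - (-1.1)*(1.47) = 4.8345
|det(J)| = 4.8345

4.8345


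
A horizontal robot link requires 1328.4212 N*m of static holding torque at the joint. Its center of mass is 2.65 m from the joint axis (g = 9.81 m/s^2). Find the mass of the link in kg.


m = tau / (g*L) = 1328.4212 / (9.81 * 2.65) = 51.1000

51.1000 kg


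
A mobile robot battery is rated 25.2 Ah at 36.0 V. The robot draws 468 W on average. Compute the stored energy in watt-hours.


E = capacity * V = 25.2*36.0 = 907.2000

907.2000 Wh


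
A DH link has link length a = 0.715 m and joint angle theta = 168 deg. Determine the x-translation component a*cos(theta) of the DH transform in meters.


a*cos(theta) = 0.715*cos(168 deg) = -0.6994

-0.6994 m


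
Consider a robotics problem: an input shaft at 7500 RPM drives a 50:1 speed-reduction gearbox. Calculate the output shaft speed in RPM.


omega_out = omega_in / N = 7500 / 50 = 150.0000

150.0000 RPM


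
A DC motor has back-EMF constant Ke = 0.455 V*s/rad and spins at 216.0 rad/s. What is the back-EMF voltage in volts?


V_emf = Ke * omega = 0.455*216.0 = 98.2800

98.2800 V


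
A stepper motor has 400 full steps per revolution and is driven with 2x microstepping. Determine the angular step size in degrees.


step = 360/(400*2) = 360/800 = 0.4500

0.4500 degrees


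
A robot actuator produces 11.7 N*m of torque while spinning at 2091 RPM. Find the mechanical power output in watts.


omega = 2091 * 2*pi/60 = 218.969008 rad/s
P = tau * omega = 11.7 * 218.969008 = 2561.9374

2561.9374 W


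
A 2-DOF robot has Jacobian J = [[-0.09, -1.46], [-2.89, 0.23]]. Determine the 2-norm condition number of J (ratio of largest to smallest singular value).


JJ^T eigenvalues: trace(JJ^T) = 10.5447, det(JJ^T) = det(J)^2 = 17.97844801
s_max^2 = (10.5447 + sqrt(39.27690605))/2 = 8.40591451
s_min^2 = (10.5447 - sqrt(39.27690605))/2 = 2.13878549
kappa = s_max/s_min = sqrt(8.40591451/2.13878549) = 1.9825

1.9825


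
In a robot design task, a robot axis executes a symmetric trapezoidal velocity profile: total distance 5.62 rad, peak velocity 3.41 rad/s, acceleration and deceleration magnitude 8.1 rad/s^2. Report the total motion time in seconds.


t_acc = v/a = 3.41/8.1 = 0.420988 s
d_acc = v^2/(2a) = 0.717784 rad (each ramp)
d_cruise = 5.62 - 2*0.717784 = 4.184432 rad
t_cruise = 4.184432/3.41 = 1.227106 s
t_total = 2*0.420988 + 1.227106 = 2.0691

2.0691 s


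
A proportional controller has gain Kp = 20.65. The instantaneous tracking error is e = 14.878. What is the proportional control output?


u_P = Kp * e = 20.65 * 14.878 = 307.2307

307.2307


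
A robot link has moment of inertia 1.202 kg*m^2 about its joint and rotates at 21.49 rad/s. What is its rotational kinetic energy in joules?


KE = (1/2)*I*omega^2 = 0.5*1.202*21.49^2 = 277.5539

277.5539 J


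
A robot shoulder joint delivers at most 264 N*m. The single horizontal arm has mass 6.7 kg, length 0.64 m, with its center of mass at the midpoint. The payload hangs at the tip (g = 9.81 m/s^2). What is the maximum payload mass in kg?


tau_arm = m_arm*g*(L/2) = 6.7*9.81*0.64/2 = 21.0326 N*m
tau_payload = tau_max - tau_arm = 264 - 21.0326 = 242.9674
m_payload = tau_payload / (g*L) = 242.9674 / (9.81*0.64) = 38.6989

38.6989 kg


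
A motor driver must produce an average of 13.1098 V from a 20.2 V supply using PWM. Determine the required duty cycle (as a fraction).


D = V_avg/V_supply = 13.1098/20.2 = 0.6490

0.6490


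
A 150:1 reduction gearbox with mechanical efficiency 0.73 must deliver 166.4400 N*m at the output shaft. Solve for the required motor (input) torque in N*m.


tau_in = tau_out / (N * eta) = 166.4400 / (150 * 0.73) = 1.5200

1.5200 N*m


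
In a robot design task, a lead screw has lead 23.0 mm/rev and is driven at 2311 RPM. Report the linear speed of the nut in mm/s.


v = lead * (RPM/60) = 23.0*2311/60 = 885.8833

885.8833 mm/s


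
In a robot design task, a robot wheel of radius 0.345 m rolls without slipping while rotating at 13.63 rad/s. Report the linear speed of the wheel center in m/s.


v = omega * r = 13.63 * 0.345 = 4.7024

4.7024 m/s


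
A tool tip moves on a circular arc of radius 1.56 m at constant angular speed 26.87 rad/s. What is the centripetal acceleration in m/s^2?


a_c = omega^2 * r = 26.87^2 * 1.56 = 1126.3152

1126.3152 m/s^2


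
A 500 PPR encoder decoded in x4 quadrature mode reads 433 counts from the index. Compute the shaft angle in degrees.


angle = counts * 360 / (PPR*4) = 433 * 360 / 2000 = 77.9400

77.9400 degrees


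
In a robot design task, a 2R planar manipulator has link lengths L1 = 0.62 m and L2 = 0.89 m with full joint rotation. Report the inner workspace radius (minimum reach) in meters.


r_min = |L1 - L2| = |0.62 - 0.89| = 0.2700

0.2700 m


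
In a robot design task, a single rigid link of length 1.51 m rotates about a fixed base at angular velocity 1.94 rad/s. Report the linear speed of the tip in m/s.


v = L*omega = 1.51 * 1.94 = 2.9294

2.9294 m/s


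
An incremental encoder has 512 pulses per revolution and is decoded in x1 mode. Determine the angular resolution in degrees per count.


resolution = 360 / (PPR * 1) = 360 / 512 = 0.7031

0.7031 degrees


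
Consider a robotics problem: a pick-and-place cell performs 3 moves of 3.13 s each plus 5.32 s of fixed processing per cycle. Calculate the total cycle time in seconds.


T = 3*3.13 + 5.32 = 14.7100

14.7100 s


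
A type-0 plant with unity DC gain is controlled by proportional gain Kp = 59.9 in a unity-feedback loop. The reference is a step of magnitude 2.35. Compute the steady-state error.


e_ss = R/(1 + Kp) = 2.35/(1 + 59.9) = 2.35/60.9000 = 0.0386

0.0386


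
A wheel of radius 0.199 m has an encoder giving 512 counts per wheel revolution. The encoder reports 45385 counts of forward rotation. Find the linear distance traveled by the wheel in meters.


revs = 45385/512 = 88.642578
d = revs * 2*pi*r = 88.642578 * 2*pi*0.199 = 110.8346

110.8346 m


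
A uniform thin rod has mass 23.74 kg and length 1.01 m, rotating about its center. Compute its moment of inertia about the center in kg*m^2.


I = (1/12)*m*L^2 = (1/12)*23.74*1.01^2 = 2.0181

2.0181 kg*m^2


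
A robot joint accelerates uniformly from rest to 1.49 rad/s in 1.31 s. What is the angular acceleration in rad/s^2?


alpha = delta_omega / t = 1.49 / 1.31 = 1.1374

1.1374 rad/s^2


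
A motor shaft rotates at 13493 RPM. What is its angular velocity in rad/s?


omega = 13493 * 2*pi/60 = 1412.9837

1412.9837 rad/s


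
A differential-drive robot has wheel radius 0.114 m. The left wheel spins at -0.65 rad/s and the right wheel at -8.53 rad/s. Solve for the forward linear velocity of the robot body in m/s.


v = r*(wR + wL)/2 = 0.114*(-8.53 + -0.65)/2 = -0.5233

-0.5233 m/s


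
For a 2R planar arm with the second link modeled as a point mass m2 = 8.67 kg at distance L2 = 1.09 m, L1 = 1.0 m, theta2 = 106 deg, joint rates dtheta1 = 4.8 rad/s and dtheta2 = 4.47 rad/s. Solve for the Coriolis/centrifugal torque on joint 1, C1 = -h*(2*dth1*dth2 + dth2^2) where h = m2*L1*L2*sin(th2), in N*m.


h = m2*L1*L2*sin(th2) = 8.67*1.0*1.09*sin(106 deg) = 9.084211
C1 = -h*(2*4.8*4.47 + 4.47^2) = -9.084211*62.8929 = -571.3324

-571.3324 N*m


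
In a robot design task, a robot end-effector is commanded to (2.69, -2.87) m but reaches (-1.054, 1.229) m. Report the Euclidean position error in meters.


dx = -1.054 - (2.69) = -3.7440, dy = 1.229 - (-2.87) = 4.0990
err = sqrt(14.017536 + 16.801801) = 5.5515

5.5515 m


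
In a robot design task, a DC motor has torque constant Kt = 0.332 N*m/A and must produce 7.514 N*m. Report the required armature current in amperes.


I = tau / Kt = 7.514/0.332 = 22.6325

22.6325 A


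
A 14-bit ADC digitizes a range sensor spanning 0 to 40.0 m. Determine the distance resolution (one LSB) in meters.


res = range / 2^n = 40.0/2^14 = 40.0/16384 = 0.0024

0.0024 m


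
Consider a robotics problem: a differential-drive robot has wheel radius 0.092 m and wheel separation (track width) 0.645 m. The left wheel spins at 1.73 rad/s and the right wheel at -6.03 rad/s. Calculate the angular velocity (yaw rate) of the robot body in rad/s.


omega = r*(wR - wL)/L = 0.092*(-6.03 - (1.73))/0.645 = -1.1069

-1.1069 rad/s


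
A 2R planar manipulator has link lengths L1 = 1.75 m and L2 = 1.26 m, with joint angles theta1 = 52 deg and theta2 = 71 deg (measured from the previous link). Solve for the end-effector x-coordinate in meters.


x = L1*cos(th1) + L2*cos(th1+th2) = 1.75*cos(52 deg) + 1.26*cos(123 deg) = 0.3912

0.3912 m


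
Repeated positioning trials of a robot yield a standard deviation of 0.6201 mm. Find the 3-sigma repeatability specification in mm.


repeatability = 3*sigma = 3*0.6201 = 1.8603

1.8603 mm


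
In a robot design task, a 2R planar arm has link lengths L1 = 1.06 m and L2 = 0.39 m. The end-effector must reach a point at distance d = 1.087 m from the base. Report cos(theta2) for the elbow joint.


cos(th2) = (d^2 - L1^2 - L2^2)/(2*L1*L2) = (1.087^2 - 1.06^2 - 0.39^2)/(2*1.06*0.39) = -0.1138

-0.1138


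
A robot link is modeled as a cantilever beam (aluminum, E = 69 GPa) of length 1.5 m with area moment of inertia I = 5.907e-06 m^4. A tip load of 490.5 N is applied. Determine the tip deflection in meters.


delta = F*L^3/(3*E*I) = 490.5*1.5^3/(3*6.900e+10*5.907e-06)
      = 1655.4375/1222749 = 0.0014

0.0014 m


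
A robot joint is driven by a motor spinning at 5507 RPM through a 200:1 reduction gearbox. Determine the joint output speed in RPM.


omega_joint = omega_motor / N = 5507 / 200 = 27.5350

27.5350 RPM


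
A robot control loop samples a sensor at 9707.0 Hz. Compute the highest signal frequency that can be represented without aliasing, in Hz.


f_max = f_s/2 = 9707.0/2 = 4853.5000

4853.5000 Hz


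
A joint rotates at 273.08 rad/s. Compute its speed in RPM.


RPM = 273.08 * 60/(2*pi) = 2607.7219

2607.7219 RPM


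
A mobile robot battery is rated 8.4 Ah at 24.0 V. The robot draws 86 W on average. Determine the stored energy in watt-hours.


E = capacity * V = 8.4*24.0 = 201.6000

201.6000 Wh


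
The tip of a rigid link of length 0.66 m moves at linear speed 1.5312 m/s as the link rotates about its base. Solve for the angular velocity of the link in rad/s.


omega = v / L = 1.5312 / 0.66 = 2.3200

2.3200 rad/s


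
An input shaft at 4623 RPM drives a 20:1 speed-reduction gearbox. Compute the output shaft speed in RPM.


omega_out = omega_in / N = 4623 / 20 = 231.1500

231.1500 RPM


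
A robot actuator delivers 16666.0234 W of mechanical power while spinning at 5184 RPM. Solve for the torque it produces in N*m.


omega = 5184 * 2*pi/60 = 542.867211 rad/s
tau = P / omega = 16666.0234 / 542.867211 = 30.7000

30.7000 N*m


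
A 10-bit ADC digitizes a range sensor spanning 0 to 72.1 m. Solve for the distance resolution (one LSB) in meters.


res = range / 2^n = 72.1/2^10 = 72.1/1024 = 0.0704

0.0704 m


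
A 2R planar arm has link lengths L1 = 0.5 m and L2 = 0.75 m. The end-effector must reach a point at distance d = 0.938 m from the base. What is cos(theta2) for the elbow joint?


cos(th2) = (d^2 - L1^2 - L2^2)/(2*L1*L2) = (0.938^2 - 0.5^2 - 0.75^2)/(2*0.5*0.75) = 0.0898

0.0898


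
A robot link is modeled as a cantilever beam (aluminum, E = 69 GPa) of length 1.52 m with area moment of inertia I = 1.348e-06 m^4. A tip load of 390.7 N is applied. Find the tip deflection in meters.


delta = F*L^3/(3*E*I) = 390.7*1.52^3/(3*6.900e+10*1.348e-06)
      = 1372.0633856/279036 = 0.0049

0.0049 m


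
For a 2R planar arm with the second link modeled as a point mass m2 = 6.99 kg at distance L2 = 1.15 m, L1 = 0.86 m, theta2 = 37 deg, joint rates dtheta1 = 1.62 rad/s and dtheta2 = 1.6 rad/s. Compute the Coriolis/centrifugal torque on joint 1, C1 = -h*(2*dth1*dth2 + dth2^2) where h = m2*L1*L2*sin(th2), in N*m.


h = m2*L1*L2*sin(th2) = 6.99*0.86*1.15*sin(37 deg) = 4.160413
C1 = -h*(2*1.62*1.6 + 1.6^2) = -4.160413*7.7440 = -32.2182

-32.2182 N*m


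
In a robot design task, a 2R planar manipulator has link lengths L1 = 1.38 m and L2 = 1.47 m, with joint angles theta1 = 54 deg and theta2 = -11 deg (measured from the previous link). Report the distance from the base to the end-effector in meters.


x = L1*cos(th1) + L2*cos(th1+th2) = 1.886234
y = L1*sin(th1) + L2*sin(th1+th2) = 2.118981
d = sqrt(x^2 + y^2) = sqrt(3.557879 + 4.490080) = 2.8369

2.8369 m


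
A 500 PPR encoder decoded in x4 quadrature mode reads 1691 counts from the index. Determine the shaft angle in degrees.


angle = counts * 360 / (PPR*4) = 1691 * 360 / 2000 = 304.3800

304.3800 degrees


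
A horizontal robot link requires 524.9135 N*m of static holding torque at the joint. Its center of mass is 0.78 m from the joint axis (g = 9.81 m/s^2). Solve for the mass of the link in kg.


m = tau / (g*L) = 524.9135 / (9.81 * 0.78) = 68.6000

68.6000 kg


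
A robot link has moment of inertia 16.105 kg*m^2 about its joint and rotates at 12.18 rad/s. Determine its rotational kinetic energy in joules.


KE = (1/2)*I*omega^2 = 0.5*16.105*12.18^2 = 1194.6077

1194.6077 J


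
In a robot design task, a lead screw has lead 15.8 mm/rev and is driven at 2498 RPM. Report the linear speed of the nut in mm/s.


v = lead * (RPM/60) = 15.8*2498/60 = 657.8067

657.8067 mm/s


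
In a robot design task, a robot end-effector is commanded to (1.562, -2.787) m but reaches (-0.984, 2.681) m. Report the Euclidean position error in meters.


dx = -0.984 - (1.562) = -2.5460, dy = 2.681 - (-2.787) = 5.4680
err = sqrt(6.482116 + 29.899024) = 6.0317

6.0317 m


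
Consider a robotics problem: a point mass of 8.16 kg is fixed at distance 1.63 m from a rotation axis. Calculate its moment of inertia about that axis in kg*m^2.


I = m*r^2 = 8.16*1.63^2 = 21.6803

21.6803 kg*m^2


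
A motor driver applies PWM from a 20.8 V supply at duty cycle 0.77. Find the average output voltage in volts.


V_avg = V_supply * D = 20.8*0.77 = 16.0160

16.0160 V


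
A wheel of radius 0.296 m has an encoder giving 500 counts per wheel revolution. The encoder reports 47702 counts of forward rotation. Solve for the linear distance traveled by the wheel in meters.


revs = 47702/500 = 95.404000
d = revs * 2*pi*r = 95.404000 * 2*pi*0.296 = 177.4345

177.4345 m


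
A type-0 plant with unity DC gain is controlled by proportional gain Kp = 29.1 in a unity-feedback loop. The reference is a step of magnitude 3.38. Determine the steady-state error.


e_ss = R/(1 + Kp) = 3.38/(1 + 29.1) = 3.38/30.1000 = 0.1123

0.1123


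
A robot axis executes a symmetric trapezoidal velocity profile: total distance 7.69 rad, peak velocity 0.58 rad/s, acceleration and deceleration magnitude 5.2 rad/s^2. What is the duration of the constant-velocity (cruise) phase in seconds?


t_acc = v/a = 0.111538 s, d_acc = v^2/(2a) = 0.032346 rad each
d_cruise = 7.69 - 2*0.032346 = 7.625308 rad
t_cruise = d_cruise/v = 7.625308/0.58 = 13.1471

13.1471 s


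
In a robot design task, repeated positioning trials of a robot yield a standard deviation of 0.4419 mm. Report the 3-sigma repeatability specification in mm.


repeatability = 3*sigma = 3*0.4419 = 1.3257

1.3257 mm


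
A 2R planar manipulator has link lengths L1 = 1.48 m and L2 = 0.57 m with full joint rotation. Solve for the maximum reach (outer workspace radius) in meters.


r_max = L1 + L2 = 1.48 + 0.57 = 2.0500

2.0500 m


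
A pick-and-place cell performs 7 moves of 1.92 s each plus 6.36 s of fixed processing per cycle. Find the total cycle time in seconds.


T = 7*1.92 + 6.36 = 19.8000

19.8000 s


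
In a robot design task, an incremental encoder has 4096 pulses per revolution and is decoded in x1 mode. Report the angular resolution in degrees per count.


resolution = 360 / (PPR * 1) = 360 / 4096 = 0.0879

0.0879 degrees


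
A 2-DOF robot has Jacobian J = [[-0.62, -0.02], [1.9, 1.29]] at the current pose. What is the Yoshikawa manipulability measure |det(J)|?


det(J) = -0.62*1.29 - (-0.02)*(1.9) = -0.7618
|det(J)| = 0.7618

0.7618


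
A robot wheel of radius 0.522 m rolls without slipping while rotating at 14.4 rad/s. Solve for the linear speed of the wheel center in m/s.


v = omega * r = 14.4 * 0.522 = 7.5168

7.5168 m/s


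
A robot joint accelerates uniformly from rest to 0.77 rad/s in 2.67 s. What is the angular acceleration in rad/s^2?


alpha = delta_omega / t = 0.77 / 2.67 = 0.2884

0.2884 rad/s^2


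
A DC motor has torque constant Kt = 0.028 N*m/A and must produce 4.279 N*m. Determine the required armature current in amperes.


I = tau / Kt = 4.279/0.028 = 152.8214

152.8214 A


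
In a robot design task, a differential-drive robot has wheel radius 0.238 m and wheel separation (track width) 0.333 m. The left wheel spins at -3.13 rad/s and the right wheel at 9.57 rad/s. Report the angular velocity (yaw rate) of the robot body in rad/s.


omega = r*(wR - wL)/L = 0.238*(9.57 - (-3.13))/0.333 = 9.0769

9.0769 rad/s


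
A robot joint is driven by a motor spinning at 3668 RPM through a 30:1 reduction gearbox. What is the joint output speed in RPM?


omega_joint = omega_motor / N = 3668 / 30 = 122.2667

122.2667 RPM


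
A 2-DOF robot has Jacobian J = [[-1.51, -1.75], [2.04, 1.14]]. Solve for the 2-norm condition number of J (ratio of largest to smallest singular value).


JJ^T eigenvalues: trace(JJ^T) = 10.8038, det(JJ^T) = det(J)^2 = 3.41732196
s_max^2 = (10.8038 + sqrt(103.05280660))/2 = 10.47764641
s_min^2 = (10.8038 - sqrt(103.05280660))/2 = 0.32615359
kappa = s_max/s_min = sqrt(10.47764641/0.32615359) = 5.6679

5.6679


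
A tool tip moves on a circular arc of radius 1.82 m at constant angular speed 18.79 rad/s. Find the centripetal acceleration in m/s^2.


a_c = omega^2 * r = 18.79^2 * 1.82 = 642.5767

642.5767 m/s^2


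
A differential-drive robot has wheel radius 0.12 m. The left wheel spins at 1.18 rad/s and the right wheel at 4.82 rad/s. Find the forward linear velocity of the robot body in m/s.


v = r*(wR + wL)/2 = 0.12*(4.82 + 1.18)/2 = 0.3600

0.3600 m/s


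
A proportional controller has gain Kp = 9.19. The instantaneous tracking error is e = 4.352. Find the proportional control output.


u_P = Kp * e = 9.19 * 4.352 = 39.9949

39.9949


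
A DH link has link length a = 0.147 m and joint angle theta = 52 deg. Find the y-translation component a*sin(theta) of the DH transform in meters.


a*sin(theta) = 0.147*sin(52 deg) = 0.1158

0.1158 m


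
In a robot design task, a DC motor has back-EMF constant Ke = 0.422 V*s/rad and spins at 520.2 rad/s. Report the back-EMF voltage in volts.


V_emf = Ke * omega = 0.422*520.2 = 219.5244

219.5244 V


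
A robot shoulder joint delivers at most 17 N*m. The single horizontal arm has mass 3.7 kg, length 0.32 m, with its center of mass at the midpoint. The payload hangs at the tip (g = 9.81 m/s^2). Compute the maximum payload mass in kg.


tau_arm = m_arm*g*(L/2) = 3.7*9.81*0.32/2 = 5.8075 N*m
tau_payload = tau_max - tau_arm = 17 - 5.8075 = 11.1925
m_payload = tau_payload / (g*L) = 11.1925 / (9.81*0.32) = 3.5654

3.5654 kg


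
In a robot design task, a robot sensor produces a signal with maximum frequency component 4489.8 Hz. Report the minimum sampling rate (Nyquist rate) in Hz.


f_s,min = 2*f_max = 2*4489.8 = 8979.6000

8979.6000 Hz


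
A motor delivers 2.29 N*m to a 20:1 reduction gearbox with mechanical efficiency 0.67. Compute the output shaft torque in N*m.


tau_out = tau_in * N * eta = 2.29 * 20 * 0.67 = 30.6860

30.6860 N*m


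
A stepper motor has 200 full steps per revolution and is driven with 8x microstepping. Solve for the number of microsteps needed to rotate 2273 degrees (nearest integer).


step_size = 360/(200*8) = 360/1600 = 0.225000 deg
n = 2273/(360/1600) = 2273*1600/360 = 10102.2222 -> 10102

10102 steps


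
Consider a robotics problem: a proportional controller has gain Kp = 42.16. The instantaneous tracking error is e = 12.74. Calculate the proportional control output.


u_P = Kp * e = 42.16 * 12.74 = 537.1184

537.1184


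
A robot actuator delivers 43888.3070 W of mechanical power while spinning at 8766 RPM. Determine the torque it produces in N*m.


omega = 8766 * 2*pi/60 = 917.973373 rad/s
tau = P / omega = 43888.3070 / 917.973373 = 47.8100

47.8100 N*m


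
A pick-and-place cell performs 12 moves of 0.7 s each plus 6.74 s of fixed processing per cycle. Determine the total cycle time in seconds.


T = 12*0.7 + 6.74 = 15.1400

15.1400 s


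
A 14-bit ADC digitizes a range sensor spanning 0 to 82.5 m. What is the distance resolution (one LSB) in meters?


res = range / 2^n = 82.5/2^14 = 82.5/16384 = 0.0050

0.0050 m


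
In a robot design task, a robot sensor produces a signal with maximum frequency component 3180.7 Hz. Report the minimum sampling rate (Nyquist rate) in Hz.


f_s,min = 2*f_max = 2*3180.7 = 6361.4000

6361.4000 Hz


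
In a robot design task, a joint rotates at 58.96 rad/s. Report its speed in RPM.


RPM = 58.96 * 60/(2*pi) = 563.0265

563.0265 RPM


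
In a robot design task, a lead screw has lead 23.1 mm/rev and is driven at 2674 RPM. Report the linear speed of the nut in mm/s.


v = lead * (RPM/60) = 23.1*2674/60 = 1029.4900

1029.4900 mm/s


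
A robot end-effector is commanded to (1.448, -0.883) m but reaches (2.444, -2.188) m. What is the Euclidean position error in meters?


dx = 2.444 - (1.448) = 0.9960, dy = -2.188 - (-0.883) = -1.3050
err = sqrt(0.992016 + 1.703025) = 1.6417

1.6417 m


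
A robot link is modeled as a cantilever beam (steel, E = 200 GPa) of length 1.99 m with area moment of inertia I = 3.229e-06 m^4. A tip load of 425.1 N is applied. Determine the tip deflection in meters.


delta = F*L^3/(3*E*I) = 425.1*1.99^3/(3*2.000e+11*3.229e-06)
      = 3350.0426349/1937400 = 0.0017

0.0017 m


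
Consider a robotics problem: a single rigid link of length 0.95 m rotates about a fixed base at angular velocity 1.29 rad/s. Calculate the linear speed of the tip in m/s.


v = L*omega = 0.95 * 1.29 = 1.2255

1.2255 m/s


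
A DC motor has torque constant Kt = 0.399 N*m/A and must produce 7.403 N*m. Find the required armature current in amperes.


I = tau / Kt = 7.403/0.399 = 18.5539

18.5539 A


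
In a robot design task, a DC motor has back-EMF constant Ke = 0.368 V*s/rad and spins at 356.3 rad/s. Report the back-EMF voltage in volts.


V_emf = Ke * omega = 0.368*356.3 = 131.1184

131.1184 V


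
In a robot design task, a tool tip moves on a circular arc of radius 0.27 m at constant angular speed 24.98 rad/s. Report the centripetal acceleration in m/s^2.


a_c = omega^2 * r = 24.98^2 * 0.27 = 168.4801

168.4801 m/s^2


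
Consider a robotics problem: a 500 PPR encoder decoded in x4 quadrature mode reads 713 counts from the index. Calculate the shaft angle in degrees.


angle = counts * 360 / (PPR*4) = 713 * 360 / 2000 = 128.3400

128.3400 degrees


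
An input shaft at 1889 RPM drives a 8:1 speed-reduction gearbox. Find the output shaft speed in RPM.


omega_out = omega_in / N = 1889 / 8 = 236.1250

236.1250 RPM


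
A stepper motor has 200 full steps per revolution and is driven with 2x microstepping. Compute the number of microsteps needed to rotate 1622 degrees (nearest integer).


step_size = 360/(200*2) = 360/400 = 0.900000 deg
n = 1622/(360/400) = 1622*400/360 = 1802.2222 -> 1802

1802 steps


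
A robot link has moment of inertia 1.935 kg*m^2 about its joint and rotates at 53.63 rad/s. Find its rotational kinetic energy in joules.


KE = (1/2)*I*omega^2 = 0.5*1.935*53.63^2 = 2782.7012

2782.7012 J


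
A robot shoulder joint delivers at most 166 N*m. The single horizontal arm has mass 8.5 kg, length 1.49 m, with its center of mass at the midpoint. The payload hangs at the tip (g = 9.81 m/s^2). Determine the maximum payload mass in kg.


tau_arm = m_arm*g*(L/2) = 8.5*9.81*1.49/2 = 62.1218 N*m
tau_payload = tau_max - tau_arm = 166 - 62.1218 = 103.8782
m_payload = tau_payload / (g*L) = 103.8782 / (9.81*1.49) = 7.1067

7.1067 kg


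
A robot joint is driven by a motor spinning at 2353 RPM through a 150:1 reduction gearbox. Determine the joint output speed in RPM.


omega_joint = omega_motor / N = 2353 / 150 = 15.6867

15.6867 RPM


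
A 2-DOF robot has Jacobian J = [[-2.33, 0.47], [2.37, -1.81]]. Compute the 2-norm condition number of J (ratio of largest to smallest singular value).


JJ^T eigenvalues: trace(JJ^T) = 14.5428, det(JJ^T) = det(J)^2 = 9.63109156
s_max^2 = (14.5428 + sqrt(172.96866560))/2 = 13.84727761
s_min^2 = (14.5428 - sqrt(172.96866560))/2 = 0.69552239
kappa = s_max/s_min = sqrt(13.84727761/0.69552239) = 4.4620

4.4620


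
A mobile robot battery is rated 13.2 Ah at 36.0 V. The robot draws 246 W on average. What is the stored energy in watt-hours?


E = capacity * V = 13.2*36.0 = 475.2000

475.2000 Wh


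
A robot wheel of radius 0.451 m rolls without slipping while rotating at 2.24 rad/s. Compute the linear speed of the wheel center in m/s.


v = omega * r = 2.24 * 0.451 = 1.0102

1.0102 m/s


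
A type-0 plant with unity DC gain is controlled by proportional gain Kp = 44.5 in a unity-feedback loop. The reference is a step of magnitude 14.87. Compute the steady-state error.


e_ss = R/(1 + Kp) = 14.87/(1 + 44.5) = 14.87/45.5000 = 0.3268

0.3268


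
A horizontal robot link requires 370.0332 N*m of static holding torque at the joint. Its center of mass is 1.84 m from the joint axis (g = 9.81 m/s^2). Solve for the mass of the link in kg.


m = tau / (g*L) = 370.0332 / (9.81 * 1.84) = 20.5000

20.5000 kg


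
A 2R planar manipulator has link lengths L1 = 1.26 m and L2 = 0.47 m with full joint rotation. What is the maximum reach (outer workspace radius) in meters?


r_max = L1 + L2 = 1.26 + 0.47 = 1.7300

1.7300 m


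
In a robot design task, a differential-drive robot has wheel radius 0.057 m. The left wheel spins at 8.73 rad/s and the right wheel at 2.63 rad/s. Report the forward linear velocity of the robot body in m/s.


v = r*(wR + wL)/2 = 0.057*(2.63 + 8.73)/2 = 0.3238

0.3238 m/s


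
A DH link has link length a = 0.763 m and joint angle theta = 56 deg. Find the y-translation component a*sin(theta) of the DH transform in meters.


a*sin(theta) = 0.763*sin(56 deg) = 0.6326

0.6326 m


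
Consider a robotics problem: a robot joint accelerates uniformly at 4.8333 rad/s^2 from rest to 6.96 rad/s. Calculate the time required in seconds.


t = delta_omega / alpha = 6.96 / 4.8333 = 1.4400

1.4400 s


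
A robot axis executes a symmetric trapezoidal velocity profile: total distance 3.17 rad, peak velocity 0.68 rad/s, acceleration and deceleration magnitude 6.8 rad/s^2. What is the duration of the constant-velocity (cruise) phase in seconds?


t_acc = v/a = 0.100000 s, d_acc = v^2/(2a) = 0.034000 rad each
d_cruise = 3.17 - 2*0.034000 = 3.102000 rad
t_cruise = d_cruise/v = 3.102000/0.68 = 4.5618

4.5618 s


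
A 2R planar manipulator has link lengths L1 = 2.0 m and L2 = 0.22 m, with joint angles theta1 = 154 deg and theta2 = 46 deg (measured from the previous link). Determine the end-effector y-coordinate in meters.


y = L1*sin(th1) + L2*sin(th1+th2) = 2.0*sin(154 deg) + 0.22*sin(200 deg) = 0.8015

0.8015 m


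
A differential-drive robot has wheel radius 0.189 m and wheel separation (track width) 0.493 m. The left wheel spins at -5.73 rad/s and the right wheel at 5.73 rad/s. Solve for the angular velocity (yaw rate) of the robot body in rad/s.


omega = r*(wR - wL)/L = 0.189*(5.73 - (-5.73))/0.493 = 4.3934

4.3934 rad/s


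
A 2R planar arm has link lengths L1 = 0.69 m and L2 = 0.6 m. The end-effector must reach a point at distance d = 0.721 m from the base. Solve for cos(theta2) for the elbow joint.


cos(th2) = (d^2 - L1^2 - L2^2)/(2*L1*L2) = (0.721^2 - 0.69^2 - 0.6^2)/(2*0.69*0.6) = -0.3820

-0.3820


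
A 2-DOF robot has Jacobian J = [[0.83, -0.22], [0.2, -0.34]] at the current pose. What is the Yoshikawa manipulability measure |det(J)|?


det(J) = 0.83*-0.34 - (-0.22)*(0.2) = -0.2382
|det(J)| = 0.2382

0.2382


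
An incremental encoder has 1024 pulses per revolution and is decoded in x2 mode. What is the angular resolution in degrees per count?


resolution = 360 / (PPR * 2) = 360 / 2048 = 0.1758

0.1758 degrees


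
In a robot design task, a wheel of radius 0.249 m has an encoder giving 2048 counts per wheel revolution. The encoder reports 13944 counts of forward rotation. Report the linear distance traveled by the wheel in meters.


revs = 13944/2048 = 6.808594
d = revs * 2*pi*r = 6.808594 * 2*pi*0.249 = 10.6521

10.6521 m


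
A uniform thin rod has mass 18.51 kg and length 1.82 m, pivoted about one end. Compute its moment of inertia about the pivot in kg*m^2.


I = (1/3)*m*L^2 = (1/3)*18.51*1.82^2 = 20.4375

20.4375 kg*m^2


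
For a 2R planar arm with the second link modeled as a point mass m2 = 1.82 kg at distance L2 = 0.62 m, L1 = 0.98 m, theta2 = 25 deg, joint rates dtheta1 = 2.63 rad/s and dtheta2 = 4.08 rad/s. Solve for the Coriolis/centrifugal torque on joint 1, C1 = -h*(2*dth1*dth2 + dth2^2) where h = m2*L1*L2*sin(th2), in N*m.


h = m2*L1*L2*sin(th2) = 1.82*0.98*0.62*sin(25 deg) = 0.467345
C1 = -h*(2*2.63*4.08 + 4.08^2) = -0.467345*38.1072 = -17.8092

-17.8092 N*m


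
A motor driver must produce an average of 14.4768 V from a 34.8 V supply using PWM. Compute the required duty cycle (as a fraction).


D = V_avg/V_supply = 14.4768/34.8 = 0.4160

0.4160


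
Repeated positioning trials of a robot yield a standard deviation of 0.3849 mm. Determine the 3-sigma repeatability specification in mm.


repeatability = 3*sigma = 3*0.3849 = 1.1547

1.1547 mm


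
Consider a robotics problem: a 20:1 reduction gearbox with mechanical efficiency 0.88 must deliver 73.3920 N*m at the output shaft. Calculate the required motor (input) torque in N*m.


tau_in = tau_out / (N * eta) = 73.3920 / (20 * 0.88) = 4.1700

4.1700 N*m


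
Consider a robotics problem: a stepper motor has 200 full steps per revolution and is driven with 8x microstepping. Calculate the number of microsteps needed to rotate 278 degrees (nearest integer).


step_size = 360/(200*8) = 360/1600 = 0.225000 deg
n = 278/(360/1600) = 278*1600/360 = 1235.5556 -> 1236

1236 steps


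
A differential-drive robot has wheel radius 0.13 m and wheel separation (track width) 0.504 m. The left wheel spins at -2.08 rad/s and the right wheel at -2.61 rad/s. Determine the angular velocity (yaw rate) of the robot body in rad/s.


omega = r*(wR - wL)/L = 0.13*(-2.61 - (-2.08))/0.504 = -0.1367

-0.1367 rad/s


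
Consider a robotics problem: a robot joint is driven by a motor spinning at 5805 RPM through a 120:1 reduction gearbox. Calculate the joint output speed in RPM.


omega_joint = omega_motor / N = 5805 / 120 = 48.3750

48.3750 RPM


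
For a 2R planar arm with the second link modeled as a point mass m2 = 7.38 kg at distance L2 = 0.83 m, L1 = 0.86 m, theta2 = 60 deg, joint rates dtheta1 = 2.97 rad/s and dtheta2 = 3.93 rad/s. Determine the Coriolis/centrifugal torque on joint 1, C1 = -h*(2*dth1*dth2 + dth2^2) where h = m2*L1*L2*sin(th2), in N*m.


h = m2*L1*L2*sin(th2) = 7.38*0.86*0.83*sin(60 deg) = 4.562087
C1 = -h*(2*2.97*3.93 + 3.93^2) = -4.562087*38.7891 = -176.9592

-176.9592 N*m


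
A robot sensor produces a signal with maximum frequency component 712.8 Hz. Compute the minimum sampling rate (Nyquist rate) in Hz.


f_s,min = 2*f_max = 2*712.8 = 1425.6000

1425.6000 Hz


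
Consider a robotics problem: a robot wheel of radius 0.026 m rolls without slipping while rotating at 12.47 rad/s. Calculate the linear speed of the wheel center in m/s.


v = omega * r = 12.47 * 0.026 = 0.3242

0.3242 m/s


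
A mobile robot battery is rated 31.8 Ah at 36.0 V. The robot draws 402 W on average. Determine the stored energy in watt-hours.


E = capacity * V = 31.8*36.0 = 1144.8000

1144.8000 Wh


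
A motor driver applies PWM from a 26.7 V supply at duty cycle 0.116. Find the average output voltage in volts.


V_avg = V_supply * D = 26.7*0.116 = 3.0972

3.0972 V


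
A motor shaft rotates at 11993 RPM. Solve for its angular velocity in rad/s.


omega = 11993 * 2*pi/60 = 1255.9040

1255.9040 rad/s


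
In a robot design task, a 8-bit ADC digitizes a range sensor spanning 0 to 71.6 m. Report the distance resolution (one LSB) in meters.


res = range / 2^n = 71.6/2^8 = 71.6/256 = 0.2797

0.2797 m


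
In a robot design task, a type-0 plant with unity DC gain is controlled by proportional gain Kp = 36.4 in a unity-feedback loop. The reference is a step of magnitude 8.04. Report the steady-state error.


e_ss = R/(1 + Kp) = 8.04/(1 + 36.4) = 8.04/37.4000 = 0.2150

0.2150


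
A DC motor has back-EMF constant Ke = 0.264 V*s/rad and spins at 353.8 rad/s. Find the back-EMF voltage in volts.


V_emf = Ke * omega = 0.264*353.8 = 93.4032

93.4032 V


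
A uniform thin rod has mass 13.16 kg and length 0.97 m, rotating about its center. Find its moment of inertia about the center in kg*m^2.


I = (1/12)*m*L^2 = (1/12)*13.16*0.97^2 = 1.0319

1.0319 kg*m^2


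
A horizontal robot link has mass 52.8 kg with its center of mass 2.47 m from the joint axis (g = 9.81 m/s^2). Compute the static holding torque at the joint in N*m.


tau = m*g*L = 52.8 * 9.81 * 2.47 = 1279.3810

1279.3810 N*m


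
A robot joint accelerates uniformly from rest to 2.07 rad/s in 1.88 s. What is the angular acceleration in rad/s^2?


alpha = delta_omega / t = 2.07 / 1.88 = 1.1011

1.1011 rad/s^2


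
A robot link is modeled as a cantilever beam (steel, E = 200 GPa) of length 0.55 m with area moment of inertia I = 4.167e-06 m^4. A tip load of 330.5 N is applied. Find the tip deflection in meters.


delta = F*L^3/(3*E*I) = 330.5*0.55^3/(3*2.000e+11*4.167e-06)
      = 54.9869375/2500200 = 2.1993e-05

2.1993e-05 m


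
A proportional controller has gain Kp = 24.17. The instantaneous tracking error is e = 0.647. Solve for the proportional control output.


u_P = Kp * e = 24.17 * 0.647 = 15.6380

15.6380


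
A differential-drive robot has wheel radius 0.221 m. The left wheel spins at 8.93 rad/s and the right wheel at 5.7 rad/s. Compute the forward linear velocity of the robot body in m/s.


v = r*(wR + wL)/2 = 0.221*(5.7 + 8.93)/2 = 1.6166

1.6166 m/s


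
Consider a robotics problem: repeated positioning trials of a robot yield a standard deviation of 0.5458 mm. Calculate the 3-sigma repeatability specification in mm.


repeatability = 3*sigma = 3*0.5458 = 1.6374

1.6374 mm


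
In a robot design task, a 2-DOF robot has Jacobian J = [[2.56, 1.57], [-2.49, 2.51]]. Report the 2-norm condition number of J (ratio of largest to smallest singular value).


JJ^T eigenvalues: trace(JJ^T) = 21.5187, det(JJ^T) = det(J)^2 = 106.81015801
s_max^2 = (21.5187 + sqrt(35.81381765))/2 = 13.75158235
s_min^2 = (21.5187 - sqrt(35.81381765))/2 = 7.76711765
kappa = s_max/s_min = sqrt(13.75158235/7.76711765) = 1.3306

1.3306


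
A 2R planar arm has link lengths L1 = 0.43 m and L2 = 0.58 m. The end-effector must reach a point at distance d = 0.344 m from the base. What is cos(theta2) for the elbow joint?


cos(th2) = (d^2 - L1^2 - L2^2)/(2*L1*L2) = (0.344^2 - 0.43^2 - 0.58^2)/(2*0.43*0.58) = -0.8079

-0.8079


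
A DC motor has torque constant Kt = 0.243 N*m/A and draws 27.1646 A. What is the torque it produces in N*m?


tau = Kt * I = 0.243*27.1646 = 6.6010

6.6010 N*m


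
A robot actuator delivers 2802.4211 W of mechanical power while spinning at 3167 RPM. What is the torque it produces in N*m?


omega = 3167 * 2*pi/60 = 331.647464 rad/s
tau = P / omega = 2802.4211 / 331.647464 = 8.4500

8.4500 N*m


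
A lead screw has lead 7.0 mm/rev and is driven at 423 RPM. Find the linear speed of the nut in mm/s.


v = lead * (RPM/60) = 7.0*423/60 = 49.3500

49.3500 mm/s


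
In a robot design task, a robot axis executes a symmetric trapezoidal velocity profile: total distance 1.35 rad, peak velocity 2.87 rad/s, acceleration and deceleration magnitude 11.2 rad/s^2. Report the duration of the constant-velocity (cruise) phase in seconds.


t_acc = v/a = 0.256250 s, d_acc = v^2/(2a) = 0.367719 rad each
d_cruise = 1.35 - 2*0.367719 = 0.614562 rad
t_cruise = d_cruise/v = 0.614562/2.87 = 0.2141

0.2141 s


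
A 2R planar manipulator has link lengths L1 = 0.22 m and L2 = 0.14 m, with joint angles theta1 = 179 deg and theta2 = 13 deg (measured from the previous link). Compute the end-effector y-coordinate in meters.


y = L1*sin(th1) + L2*sin(th1+th2) = 0.22*sin(179 deg) + 0.14*sin(192 deg) = -0.0253

-0.0253 m


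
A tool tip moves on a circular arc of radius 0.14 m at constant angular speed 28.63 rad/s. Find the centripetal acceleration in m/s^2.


a_c = omega^2 * r = 28.63^2 * 0.14 = 114.7548

114.7548 m/s^2


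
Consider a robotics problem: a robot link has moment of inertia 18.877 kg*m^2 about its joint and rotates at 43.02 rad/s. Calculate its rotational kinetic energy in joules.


KE = (1/2)*I*omega^2 = 0.5*18.877*43.02^2 = 17468.0245

17468.0245 J


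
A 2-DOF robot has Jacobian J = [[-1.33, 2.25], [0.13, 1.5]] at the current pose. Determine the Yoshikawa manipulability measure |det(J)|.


det(J) = -1.33*1.5 - (2.25)*(0.13) = -2.2875
|det(J)| = 2.2875

2.2875


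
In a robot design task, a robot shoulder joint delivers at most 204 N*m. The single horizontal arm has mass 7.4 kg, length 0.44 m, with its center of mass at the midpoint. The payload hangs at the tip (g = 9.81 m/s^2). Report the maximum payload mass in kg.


tau_arm = m_arm*g*(L/2) = 7.4*9.81*0.44/2 = 15.9707 N*m
tau_payload = tau_max - tau_arm = 204 - 15.9707 = 188.0293
m_payload = tau_payload / (g*L) = 188.0293 / (9.81*0.44) = 43.5616

43.5616 kg


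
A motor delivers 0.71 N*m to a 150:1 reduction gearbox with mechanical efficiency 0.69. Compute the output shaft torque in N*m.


tau_out = tau_in * N * eta = 0.71 * 150 * 0.69 = 73.4850

73.4850 N*m


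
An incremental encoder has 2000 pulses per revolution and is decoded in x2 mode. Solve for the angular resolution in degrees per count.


resolution = 360 / (PPR * 2) = 360 / 4000 = 0.0900

0.0900 degrees


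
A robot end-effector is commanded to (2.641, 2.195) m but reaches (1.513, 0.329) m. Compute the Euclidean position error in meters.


dx = 1.513 - (2.641) = -1.1280, dy = 0.329 - (2.195) = -1.8660
err = sqrt(1.272384 + 3.481956) = 2.1804

2.1804 m


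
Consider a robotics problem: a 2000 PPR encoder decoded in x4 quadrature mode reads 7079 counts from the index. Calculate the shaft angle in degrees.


angle = counts * 360 / (PPR*4) = 7079 * 360 / 8000 = 318.5550

318.5550 degrees


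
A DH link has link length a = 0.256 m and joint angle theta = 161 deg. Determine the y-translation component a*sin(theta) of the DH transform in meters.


a*sin(theta) = 0.256*sin(161 deg) = 0.0833

0.0833 m


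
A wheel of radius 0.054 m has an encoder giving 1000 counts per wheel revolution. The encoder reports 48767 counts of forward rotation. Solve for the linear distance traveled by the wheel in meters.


revs = 48767/1000 = 48.767000
d = revs * 2*pi*r = 48.767000 * 2*pi*0.054 = 16.5463

16.5463 m


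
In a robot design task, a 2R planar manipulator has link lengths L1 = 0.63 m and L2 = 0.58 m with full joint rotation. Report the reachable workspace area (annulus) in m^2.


r_max = L1 + L2 = 1.2100, r_min = |L1 - L2| = 0.0500
A = pi*(r_max^2 - r_min^2) = pi*(1.4641 - 0.0025) = 4.5918

4.5918 m^2
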